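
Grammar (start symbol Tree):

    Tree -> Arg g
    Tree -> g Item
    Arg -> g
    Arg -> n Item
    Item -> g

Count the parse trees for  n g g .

Parse trees for n g g:
  [Tree [Arg n [Item g]] g]

1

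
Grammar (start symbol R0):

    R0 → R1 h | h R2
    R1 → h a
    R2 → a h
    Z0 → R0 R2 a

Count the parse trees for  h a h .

2

Parse trees for h a h:
  [R0 [R1 h a] h]
  [R0 h [R2 a h]]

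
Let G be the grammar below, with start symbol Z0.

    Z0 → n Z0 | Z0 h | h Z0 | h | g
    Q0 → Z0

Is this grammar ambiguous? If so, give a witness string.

Witness: h h

Derivation 1: Z0 ⇒ Z0 h ⇒ h h
Derivation 2: Z0 ⇒ h Z0 ⇒ h h

Two distinct leftmost derivations for the same string.

Ambiguous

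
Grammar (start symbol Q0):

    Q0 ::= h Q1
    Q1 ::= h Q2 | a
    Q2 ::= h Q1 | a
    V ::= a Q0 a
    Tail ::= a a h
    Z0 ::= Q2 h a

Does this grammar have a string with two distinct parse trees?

(V, Tail, Z0 are unreachable from Q0, so their rules don't affect L(Q0).) The reachable rules are right-linear with at most one rule per (nonterminal, next-terminal) pair. Each input token forces the next rule, so parsing is deterministic.

Unambiguous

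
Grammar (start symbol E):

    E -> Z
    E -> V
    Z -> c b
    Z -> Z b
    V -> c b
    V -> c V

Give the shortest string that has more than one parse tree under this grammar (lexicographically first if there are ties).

length 2: c b has 2 parse trees

Two derivations of c b:
  E ⇒ Z ⇒ c b
  E ⇒ V ⇒ c b

c b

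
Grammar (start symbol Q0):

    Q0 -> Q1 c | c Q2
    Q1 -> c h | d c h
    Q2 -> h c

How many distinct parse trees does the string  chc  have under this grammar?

2

Parse trees for chc:
  [Q0 [Q1 c h] c]
  [Q0 c [Q2 h c]]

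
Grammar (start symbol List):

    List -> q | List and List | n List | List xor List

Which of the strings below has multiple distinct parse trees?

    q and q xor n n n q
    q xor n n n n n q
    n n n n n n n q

q and q xor n n n q: 2 trees
q xor n n n n n q: 1 tree
n n n n n n n q: 1 tree

q and q xor n n n q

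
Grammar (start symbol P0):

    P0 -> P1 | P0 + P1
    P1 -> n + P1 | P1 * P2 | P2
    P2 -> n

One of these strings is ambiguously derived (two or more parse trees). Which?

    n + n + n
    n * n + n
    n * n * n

n + n + n

n + n + n: 4 trees
n * n + n: 1 tree
n * n * n: 1 tree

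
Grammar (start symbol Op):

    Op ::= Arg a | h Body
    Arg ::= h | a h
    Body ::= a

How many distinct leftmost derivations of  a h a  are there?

Parse trees for a h a:
  [Op [Arg a h] a]

1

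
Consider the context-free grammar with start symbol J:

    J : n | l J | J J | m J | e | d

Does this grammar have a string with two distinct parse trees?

Ambiguous

Witness: d d d

Derivation 1: J ⇒ J J ⇒ J J J ⇒ d J J ⇒ d d J ⇒ d d d
Derivation 2: J ⇒ J J ⇒ d J ⇒ d J J ⇒ d d J ⇒ d d d

Two distinct leftmost derivations for the same string.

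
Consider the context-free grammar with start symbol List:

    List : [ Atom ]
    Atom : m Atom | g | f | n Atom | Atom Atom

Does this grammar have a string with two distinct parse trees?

Witness: [ f f f ]

Derivation 1: List ⇒ [ Atom ] ⇒ [ Atom Atom ] ⇒ [ f Atom ] ⇒ [ f Atom Atom ] ⇒ [ f f Atom ] ⇒ [ f f f ]
Derivation 2: List ⇒ [ Atom ] ⇒ [ Atom Atom ] ⇒ [ Atom Atom Atom ] ⇒ [ f Atom Atom ] ⇒ [ f f Atom ] ⇒ [ f f f ]

Two distinct leftmost derivations for the same string.

Ambiguous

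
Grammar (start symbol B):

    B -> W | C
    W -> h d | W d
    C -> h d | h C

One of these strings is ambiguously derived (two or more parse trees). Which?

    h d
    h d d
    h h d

h d: 2 trees
h d d: 1 tree
h h d: 1 tree

h d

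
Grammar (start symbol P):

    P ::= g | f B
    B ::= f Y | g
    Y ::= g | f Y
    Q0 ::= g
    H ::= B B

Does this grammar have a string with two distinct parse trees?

Unambiguous

Only P, B, Y are reachable from P; ignoring the rest: Restricted to the reachable nonterminals, every rule has the form A → t or A → t B, and no two rules for the same A share a first terminal. The grammar encodes a DFA — one run per string.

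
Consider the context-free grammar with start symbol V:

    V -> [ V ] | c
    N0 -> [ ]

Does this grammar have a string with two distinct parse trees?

Only V is reachable from V; ignoring the rest: L(V) is { openⁿ atom closeⁿ : n ≥ 0 }. The bracket depth fixes n, and the derivation is forced at every step.

Unambiguous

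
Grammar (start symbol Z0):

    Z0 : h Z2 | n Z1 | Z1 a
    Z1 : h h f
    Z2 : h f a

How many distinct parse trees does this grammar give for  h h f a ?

2

Parse trees for h h f a:
  [Z0 h [Z2 h f a]]
  [Z0 [Z1 h h f] a]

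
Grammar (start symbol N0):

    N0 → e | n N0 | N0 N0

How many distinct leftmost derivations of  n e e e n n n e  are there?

14

Parse trees for n e e e n n n e (showing first 6 of 14):
  [N0 n [N0 [N0 e] [N0 [N0 e] [N0 [N0 e] [N0 n [N0 n [N0 n [N0 e]]]]]]]]
  [N0 n [N0 [N0 e] [N0 [N0 [N0 e] [N0 e]] [N0 n [N0 n [N0 n [N0 e]]]]]]]
  [N0 n [N0 [N0 [N0 e] [N0 e]] [N0 [N0 e] [N0 n [N0 n [N0 n [N0 e]]]]]]]
  [N0 n [N0 [N0 [N0 e] [N0 [N0 e] [N0 e]]] [N0 n [N0 n [N0 n [N0 e]]]]]]
  [N0 n [N0 [N0 [N0 [N0 e] [N0 e]] [N0 e]] [N0 n [N0 n [N0 n [N0 e]]]]]]
  [N0 [N0 n [N0 e]] [N0 [N0 e] [N0 [N0 e] [N0 n [N0 n [N0 n [N0 e]]]]]]]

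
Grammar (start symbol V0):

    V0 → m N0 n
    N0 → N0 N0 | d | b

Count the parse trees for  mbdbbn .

Parse trees for mbdbbn:
  [V0 m [N0 [N0 b] [N0 [N0 d] [N0 [N0 b] [N0 b]]]] n]
  [V0 m [N0 [N0 b] [N0 [N0 [N0 d] [N0 b]] [N0 b]]] n]
  [V0 m [N0 [N0 [N0 b] [N0 d]] [N0 [N0 b] [N0 b]]] n]
  [V0 m [N0 [N0 [N0 b] [N0 [N0 d] [N0 b]]] [N0 b]] n]
  [V0 m [N0 [N0 [N0 [N0 b] [N0 d]] [N0 b]] [N0 b]] n]

5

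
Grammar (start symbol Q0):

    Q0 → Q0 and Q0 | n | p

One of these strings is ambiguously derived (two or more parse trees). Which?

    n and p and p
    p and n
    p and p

n and p and p

n and p and p: 2 trees
p and n: 1 tree
p and p: 1 tree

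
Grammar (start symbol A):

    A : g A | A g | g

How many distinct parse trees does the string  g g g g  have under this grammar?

8

Parse trees for g g g g:
  [A g [A g [A g [A g]]]]
  [A g [A g [A [A g] g]]]
  [A g [A [A g [A g]] g]]
  [A g [A [A [A g] g] g]]
  [A [A g [A g [A g]]] g]
  [A [A g [A [A g] g]] g]
  [A [A [A g [A g]] g] g]
  [A [A [A [A g] g] g] g]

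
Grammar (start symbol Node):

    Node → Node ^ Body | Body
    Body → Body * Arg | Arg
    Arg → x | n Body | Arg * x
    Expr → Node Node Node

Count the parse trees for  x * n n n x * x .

8

Parse trees for x * n n n x * x:
  [Node [Body [Body [Arg x]] * [Arg n [Body [Body [Arg n [Body [Arg n [Body [Arg x]]]]]] * [Arg x]]]]]
  [Node [Body [Body [Arg x]] * [Arg n [Body [Arg n [Body [Body [Arg n [Body [Arg x]]]] * [Arg x]]]]]]]
  [Node [Body [Body [Arg x]] * [Arg n [Body [Arg n [Body [Arg n [Body [Body [Arg x]] * [Arg x]]]]]]]]]
  [Node [Body [Body [Arg x]] * [Arg n [Body [Arg n [Body [Arg n [Body [Arg [Arg x] * x]]]]]]]]]
  [Node [Body [Body [Arg x]] * [Arg n [Body [Arg n [Body [Arg [Arg n [Body [Arg x]]] * x]]]]]]]
  [Node [Body [Body [Arg x]] * [Arg n [Body [Arg [Arg n [Body [Arg n [Body [Arg x]]]]] * x]]]]]
  [Node [Body [Body [Arg x]] * [Arg [Arg n [Body [Arg n [Body [Arg n [Body [Arg x]]]]]]] * x]]]
  [Node [Body [Body [Body [Arg x]] * [Arg n [Body [Arg n [Body [Arg n [Body [Arg x]]]]]]]] * [Arg x]]]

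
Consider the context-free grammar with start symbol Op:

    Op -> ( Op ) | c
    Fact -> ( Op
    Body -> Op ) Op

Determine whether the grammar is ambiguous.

Unambiguous

(Fact, Body are unreachable from Op, so their rules don't affect L(Op).) L(Op) is { openⁿ atom closeⁿ : n ≥ 0 }. The bracket depth fixes n, and the derivation is forced at every step.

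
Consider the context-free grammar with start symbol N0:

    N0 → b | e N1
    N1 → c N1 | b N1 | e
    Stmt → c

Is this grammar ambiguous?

Unambiguous

(Stmt is unreachable from N0, so its rules don't affect L(N0).) The reachable rules are right-linear with at most one rule per (nonterminal, next-terminal) pair. Each input token forces the next rule, so parsing is deterministic.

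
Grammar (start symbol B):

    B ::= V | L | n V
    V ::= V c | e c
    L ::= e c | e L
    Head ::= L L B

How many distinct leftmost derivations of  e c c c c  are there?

Parse trees for e c c c c:
  [B [V [V [V [V e c] c] c] c]]

1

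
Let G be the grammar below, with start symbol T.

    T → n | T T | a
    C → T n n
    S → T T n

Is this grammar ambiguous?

Witness: a a a

Derivation 1: T ⇒ T T ⇒ T T T ⇒ a T T ⇒ a a T ⇒ a a a
Derivation 2: T ⇒ T T ⇒ a T ⇒ a T T ⇒ a a T ⇒ a a a

Two distinct leftmost derivations for the same string.

Ambiguous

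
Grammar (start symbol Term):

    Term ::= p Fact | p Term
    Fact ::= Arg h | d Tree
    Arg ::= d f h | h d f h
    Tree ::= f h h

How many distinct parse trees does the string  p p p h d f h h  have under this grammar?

Parse trees for p p p h d f h h:
  [Term p [Term p [Term p [Fact [Arg h d f h] h]]]]

1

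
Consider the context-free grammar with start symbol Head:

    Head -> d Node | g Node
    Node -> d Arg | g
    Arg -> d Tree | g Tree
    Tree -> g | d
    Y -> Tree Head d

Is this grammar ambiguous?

Unambiguous

Only Head, Node, Arg, Tree are reachable from Head; ignoring the rest: The reachable rules are right-linear with at most one rule per (nonterminal, next-terminal) pair. Each input token forces the next rule, so parsing is deterministic.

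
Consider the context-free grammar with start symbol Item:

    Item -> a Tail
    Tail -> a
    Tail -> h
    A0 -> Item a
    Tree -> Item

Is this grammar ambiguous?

Unambiguous

(Tree, A0 are unreachable from Item, so their rules don't affect L(Item).) Restricted to the reachable nonterminals, every rule has the form A → t or A → t B, and no two rules for the same A share a first terminal. The grammar encodes a DFA — one run per string.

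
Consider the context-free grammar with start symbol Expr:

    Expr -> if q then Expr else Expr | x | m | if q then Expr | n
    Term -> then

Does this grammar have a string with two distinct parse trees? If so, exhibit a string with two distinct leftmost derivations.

Ambiguous

Witness: if q then if q then m else m

Derivation 1: Expr ⇒ if q then Expr else Expr ⇒ if q then if q then Expr else Expr ⇒ if q then if q then m else Expr ⇒ if q then if q then m else m
Derivation 2: Expr ⇒ if q then Expr ⇒ if q then if q then Expr else Expr ⇒ if q then if q then m else Expr ⇒ if q then if q then m else m

Two distinct leftmost derivations for the same string.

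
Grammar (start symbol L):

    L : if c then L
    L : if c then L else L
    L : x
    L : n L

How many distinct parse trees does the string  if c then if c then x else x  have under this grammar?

2

Parse trees for if c then if c then x else x:
  [L if c then [L if c then [L x] else [L x]]]
  [L if c then [L if c then [L x]] else [L x]]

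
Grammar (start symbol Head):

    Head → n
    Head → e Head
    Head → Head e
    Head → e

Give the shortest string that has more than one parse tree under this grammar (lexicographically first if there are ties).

length 1: no string has ≥2 trees
length 2: e e has 2 parse trees

Two derivations of e e:
  Head ⇒ e Head ⇒ e e
  Head ⇒ Head e ⇒ e e

e e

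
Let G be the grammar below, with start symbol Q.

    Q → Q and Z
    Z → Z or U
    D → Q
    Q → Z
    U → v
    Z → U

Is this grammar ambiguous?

Only Q, Z, U are reachable from Q; ignoring the rest: The grammar is stratified — Q handles 'and' (left-recursive), Z handles 'or', U atoms. Each operator has a fixed associativity and precedence level, so every string has one parse.

Unambiguous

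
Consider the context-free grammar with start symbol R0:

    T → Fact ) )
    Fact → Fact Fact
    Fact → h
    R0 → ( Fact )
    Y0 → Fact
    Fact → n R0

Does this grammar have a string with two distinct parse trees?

Witness: ( h h h )

Derivation 1: R0 ⇒ ( Fact ) ⇒ ( Fact Fact ) ⇒ ( Fact Fact Fact ) ⇒ ( h Fact Fact ) ⇒ ( h h Fact ) ⇒ ( h h h )
Derivation 2: R0 ⇒ ( Fact ) ⇒ ( Fact Fact ) ⇒ ( h Fact ) ⇒ ( h Fact Fact ) ⇒ ( h h Fact ) ⇒ ( h h h )

Two distinct leftmost derivations for the same string.

Ambiguous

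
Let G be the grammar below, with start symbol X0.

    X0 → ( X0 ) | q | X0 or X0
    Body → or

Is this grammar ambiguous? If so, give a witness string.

Ambiguous

Witness: q or q or q

Derivation 1: X0 ⇒ X0 or X0 ⇒ q or X0 ⇒ q or X0 or X0 ⇒ q or q or X0 ⇒ q or q or q
Derivation 2: X0 ⇒ X0 or X0 ⇒ X0 or X0 or X0 ⇒ q or X0 or X0 ⇒ q or q or X0 ⇒ q or q or q

Two distinct leftmost derivations for the same string.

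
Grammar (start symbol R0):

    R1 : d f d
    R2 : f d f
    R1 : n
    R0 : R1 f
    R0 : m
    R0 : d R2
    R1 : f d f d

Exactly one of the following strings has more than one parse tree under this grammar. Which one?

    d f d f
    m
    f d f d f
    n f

d f d f

d f d f: 2 trees
m: 1 tree
f d f d f: 1 tree
n f: 1 tree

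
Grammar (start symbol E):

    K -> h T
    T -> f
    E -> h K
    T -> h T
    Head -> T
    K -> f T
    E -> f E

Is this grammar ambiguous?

(Head is unreachable from E, so its rules don't affect L(E).) Restricted to the reachable nonterminals, every rule has the form A → t or A → t B, and no two rules for the same A share a first terminal. The grammar encodes a DFA — one run per string.

Unambiguous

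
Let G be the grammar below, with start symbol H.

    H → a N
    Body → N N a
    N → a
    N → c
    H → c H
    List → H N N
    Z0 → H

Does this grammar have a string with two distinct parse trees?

(List, Z0, Body are unreachable from H, so their rules don't affect L(H).) Each reachable nonterminal has at most one production per leading terminal, and all productions are right-linear; the derivation is determined token-by-token.

Unambiguous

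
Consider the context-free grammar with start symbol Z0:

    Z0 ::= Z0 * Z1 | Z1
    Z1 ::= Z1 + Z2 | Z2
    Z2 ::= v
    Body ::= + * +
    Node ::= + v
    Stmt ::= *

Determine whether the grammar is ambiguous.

Unambiguous

Only Z0, Z1, Z2 are reachable from Z0; ignoring the rest: This is a standard precedence ladder (Z0 over Z1 over Z2), with each level left-recursive on its own operator ('*' at Z0, '+' at Z1). That structure is LR(1), hence unambiguous.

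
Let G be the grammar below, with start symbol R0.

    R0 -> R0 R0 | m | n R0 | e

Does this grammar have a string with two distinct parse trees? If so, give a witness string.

Ambiguous

Witness: e e e

Derivation 1: R0 ⇒ R0 R0 ⇒ R0 R0 R0 ⇒ e R0 R0 ⇒ e e R0 ⇒ e e e
Derivation 2: R0 ⇒ R0 R0 ⇒ e R0 ⇒ e R0 R0 ⇒ e e R0 ⇒ e e e

Two distinct leftmost derivations for the same string.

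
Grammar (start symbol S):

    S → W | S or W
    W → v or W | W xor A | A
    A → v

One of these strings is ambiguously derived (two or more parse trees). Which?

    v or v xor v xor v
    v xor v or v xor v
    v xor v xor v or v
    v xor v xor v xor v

v or v xor v xor v: 4 trees
v xor v or v xor v: 1 tree
v xor v xor v or v: 1 tree
v xor v xor v xor v: 1 tree

v or v xor v xor v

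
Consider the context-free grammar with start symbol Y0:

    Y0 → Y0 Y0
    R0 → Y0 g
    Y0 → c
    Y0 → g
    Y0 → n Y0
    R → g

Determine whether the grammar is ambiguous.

Witness: c c c

Derivation 1: Y0 ⇒ Y0 Y0 ⇒ Y0 Y0 Y0 ⇒ c Y0 Y0 ⇒ c c Y0 ⇒ c c c
Derivation 2: Y0 ⇒ Y0 Y0 ⇒ c Y0 ⇒ c Y0 Y0 ⇒ c c Y0 ⇒ c c c

Two distinct leftmost derivations for the same string.

Ambiguous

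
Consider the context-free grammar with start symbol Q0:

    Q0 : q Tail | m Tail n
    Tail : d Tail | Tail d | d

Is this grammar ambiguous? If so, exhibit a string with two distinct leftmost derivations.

Ambiguous

Witness: q d d

Derivation 1: Q0 ⇒ q Tail ⇒ q d Tail ⇒ q d d
Derivation 2: Q0 ⇒ q Tail ⇒ q Tail d ⇒ q d d

Two distinct leftmost derivations for the same string.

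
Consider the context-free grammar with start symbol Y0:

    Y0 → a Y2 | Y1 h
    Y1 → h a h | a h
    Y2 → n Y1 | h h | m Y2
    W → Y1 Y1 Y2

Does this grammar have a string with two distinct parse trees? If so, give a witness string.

Witness: a h h

Derivation 1: Y0 ⇒ a Y2 ⇒ a h h
Derivation 2: Y0 ⇒ Y1 h ⇒ a h h

Two distinct leftmost derivations for the same string.

Ambiguous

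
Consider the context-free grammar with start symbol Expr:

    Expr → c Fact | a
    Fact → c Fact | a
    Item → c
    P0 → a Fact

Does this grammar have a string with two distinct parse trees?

Only Expr, Fact are reachable from Expr; ignoring the rest: Each reachable nonterminal has at most one production per leading terminal, and all productions are right-linear; the derivation is determined token-by-token.

Unambiguous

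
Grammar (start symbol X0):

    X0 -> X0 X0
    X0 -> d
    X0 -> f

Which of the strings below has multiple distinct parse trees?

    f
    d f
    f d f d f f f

f d f d f f f

f: 1 tree
d f: 1 tree
f d f d f f f: 132 trees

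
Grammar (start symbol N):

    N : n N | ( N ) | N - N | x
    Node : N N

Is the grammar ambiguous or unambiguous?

Ambiguous

Witness: n x - x

Derivation 1: N ⇒ n N ⇒ n N - N ⇒ n x - N ⇒ n x - x
Derivation 2: N ⇒ N - N ⇒ n N - N ⇒ n x - N ⇒ n x - x

Two distinct leftmost derivations for the same string.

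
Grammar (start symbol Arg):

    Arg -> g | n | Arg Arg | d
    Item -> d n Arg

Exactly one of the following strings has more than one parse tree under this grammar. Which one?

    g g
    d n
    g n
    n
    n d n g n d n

n d n g n d n

g g: 1 tree
d n: 1 tree
g n: 1 tree
n: 1 tree
n d n g n d n: 132 trees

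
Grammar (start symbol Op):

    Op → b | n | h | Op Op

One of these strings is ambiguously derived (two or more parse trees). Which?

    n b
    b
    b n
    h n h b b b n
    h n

n b: 1 tree
b: 1 tree
b n: 1 tree
h n h b b b n: 132 trees
h n: 1 tree

h n h b b b n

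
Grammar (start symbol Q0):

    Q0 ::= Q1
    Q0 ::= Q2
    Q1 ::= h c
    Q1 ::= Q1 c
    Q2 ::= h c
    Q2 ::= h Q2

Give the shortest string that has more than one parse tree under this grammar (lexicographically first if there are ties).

length 2: h c has 2 parse trees

Two derivations of h c:
  Q0 ⇒ Q1 ⇒ h c
  Q0 ⇒ Q2 ⇒ h c

h c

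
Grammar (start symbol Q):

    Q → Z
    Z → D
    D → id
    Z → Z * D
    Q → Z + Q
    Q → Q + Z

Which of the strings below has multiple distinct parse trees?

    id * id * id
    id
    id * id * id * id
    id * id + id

id * id + id

id * id * id: 1 tree
id: 1 tree
id * id * id * id: 1 tree
id * id + id: 2 trees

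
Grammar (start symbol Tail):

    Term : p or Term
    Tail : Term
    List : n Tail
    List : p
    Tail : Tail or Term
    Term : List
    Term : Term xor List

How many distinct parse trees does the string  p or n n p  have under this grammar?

Parse trees for p or n n p:
  [Tail [Term p or [Term [List n [Tail [Term [List n [Tail [Term [List p]]]]]]]]]]
  [Tail [Tail [Term [List p]]] or [Term [List n [Tail [Term [List n [Tail [Term [List p]]]]]]]]]

2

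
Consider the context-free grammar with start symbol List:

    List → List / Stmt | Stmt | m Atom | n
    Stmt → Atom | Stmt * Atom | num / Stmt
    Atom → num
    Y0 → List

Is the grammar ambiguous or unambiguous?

Ambiguous

Witness: num / num

Derivation 1: List ⇒ List / Stmt ⇒ Stmt / Stmt ⇒ Atom / Stmt ⇒ num / Stmt ⇒ num / Atom ⇒ num / num
Derivation 2: List ⇒ Stmt ⇒ num / Stmt ⇒ num / Atom ⇒ num / num

Two distinct leftmost derivations for the same string.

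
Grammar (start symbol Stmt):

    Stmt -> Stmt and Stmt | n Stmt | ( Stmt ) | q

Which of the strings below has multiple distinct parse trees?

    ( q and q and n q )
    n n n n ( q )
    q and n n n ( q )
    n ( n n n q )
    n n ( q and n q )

( q and q and n q )

( q and q and n q ): 2 trees
n n n n ( q ): 1 tree
q and n n n ( q ): 1 tree
n ( n n n q ): 1 tree
n n ( q and n q ): 1 tree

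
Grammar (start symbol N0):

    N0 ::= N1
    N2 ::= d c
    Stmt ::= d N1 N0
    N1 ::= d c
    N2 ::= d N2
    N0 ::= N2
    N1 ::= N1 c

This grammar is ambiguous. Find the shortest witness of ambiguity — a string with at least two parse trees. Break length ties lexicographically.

length 2: d c has 2 parse trees

Two derivations of d c:
  N0 ⇒ N1 ⇒ d c
  N0 ⇒ N2 ⇒ d c

d c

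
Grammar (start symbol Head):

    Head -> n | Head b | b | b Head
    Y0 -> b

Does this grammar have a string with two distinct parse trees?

Witness: b b

Derivation 1: Head ⇒ Head b ⇒ b b
Derivation 2: Head ⇒ b Head ⇒ b b

Two distinct leftmost derivations for the same string.

Ambiguous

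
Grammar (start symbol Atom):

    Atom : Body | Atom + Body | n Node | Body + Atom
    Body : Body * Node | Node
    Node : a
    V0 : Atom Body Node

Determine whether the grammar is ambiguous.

Witness: a + a

Derivation 1: Atom ⇒ Atom + Body ⇒ Body + Body ⇒ Node + Body ⇒ a + Body ⇒ a + Node ⇒ a + a
Derivation 2: Atom ⇒ Body + Atom ⇒ Node + Atom ⇒ a + Atom ⇒ a + Body ⇒ a + Node ⇒ a + a

Two distinct leftmost derivations for the same string.

Ambiguous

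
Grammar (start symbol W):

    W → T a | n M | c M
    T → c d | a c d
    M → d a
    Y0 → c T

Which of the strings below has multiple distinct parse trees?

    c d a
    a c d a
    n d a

c d a: 2 trees
a c d a: 1 tree
n d a: 1 tree

c d a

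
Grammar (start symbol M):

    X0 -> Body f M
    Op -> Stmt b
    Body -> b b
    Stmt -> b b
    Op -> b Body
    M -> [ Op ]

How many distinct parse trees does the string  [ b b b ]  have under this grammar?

Parse trees for [ b b b ]:
  [M [ [Op [Stmt b b] b] ]]
  [M [ [Op b [Body b b]] ]]

2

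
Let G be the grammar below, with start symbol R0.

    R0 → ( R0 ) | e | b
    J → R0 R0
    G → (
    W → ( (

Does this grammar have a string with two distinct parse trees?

Unambiguous

(J, G, W are unreachable from R0, so their rules don't affect L(R0).) L(R0) is { openⁿ atom closeⁿ : n ≥ 0 }. The bracket depth fixes n, and the derivation is forced at every step.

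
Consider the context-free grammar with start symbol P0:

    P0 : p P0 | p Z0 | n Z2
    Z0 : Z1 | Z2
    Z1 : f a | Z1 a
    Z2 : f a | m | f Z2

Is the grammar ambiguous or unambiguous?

Ambiguous

Witness: p f a

Derivation 1: P0 ⇒ p Z0 ⇒ p Z1 ⇒ p f a
Derivation 2: P0 ⇒ p Z0 ⇒ p Z2 ⇒ p f a

Two distinct leftmost derivations for the same string.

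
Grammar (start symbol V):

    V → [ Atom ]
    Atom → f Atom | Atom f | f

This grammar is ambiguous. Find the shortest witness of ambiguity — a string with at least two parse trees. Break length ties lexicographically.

length 3: no string has ≥2 trees
length 4: [ f f ] has 2 parse trees

Two derivations of [ f f ]:
  V ⇒ [ Atom ] ⇒ [ f Atom ] ⇒ [ f f ]
  V ⇒ [ Atom ] ⇒ [ Atom f ] ⇒ [ f f ]

[ f f ]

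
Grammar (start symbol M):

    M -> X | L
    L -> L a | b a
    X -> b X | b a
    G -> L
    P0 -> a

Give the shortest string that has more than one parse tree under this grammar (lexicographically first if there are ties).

b a

length 2: b a has 2 parse trees

Two derivations of b a:
  M ⇒ X ⇒ b a
  M ⇒ L ⇒ b a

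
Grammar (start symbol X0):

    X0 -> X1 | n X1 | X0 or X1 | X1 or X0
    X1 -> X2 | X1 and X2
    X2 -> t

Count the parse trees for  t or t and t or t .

4

Parse trees for t or t and t or t:
  [X0 [X0 [X0 [X1 [X2 t]]] or [X1 [X1 [X2 t]] and [X2 t]]] or [X1 [X2 t]]]
  [X0 [X0 [X1 [X2 t]] or [X0 [X1 [X1 [X2 t]] and [X2 t]]]] or [X1 [X2 t]]]
  [X0 [X1 [X2 t]] or [X0 [X0 [X1 [X1 [X2 t]] and [X2 t]]] or [X1 [X2 t]]]]
  [X0 [X1 [X2 t]] or [X0 [X1 [X1 [X2 t]] and [X2 t]] or [X0 [X1 [X2 t]]]]]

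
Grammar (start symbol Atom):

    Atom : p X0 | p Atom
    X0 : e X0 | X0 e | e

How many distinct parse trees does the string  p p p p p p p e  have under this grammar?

1

Parse trees for p p p p p p p e:
  [Atom p [Atom p [Atom p [Atom p [Atom p [Atom p [Atom p [X0 e]]]]]]]]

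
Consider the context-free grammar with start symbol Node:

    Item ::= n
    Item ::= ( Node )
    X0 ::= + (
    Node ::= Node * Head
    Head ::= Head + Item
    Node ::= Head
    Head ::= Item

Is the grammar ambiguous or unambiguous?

Unambiguous

Only Node, Head, Item are reachable from Node; ignoring the rest: The grammar is stratified — Node handles '*' (left-recursive), Head handles '+', Item atoms. Each operator has a fixed associativity and precedence level, so every string has one parse.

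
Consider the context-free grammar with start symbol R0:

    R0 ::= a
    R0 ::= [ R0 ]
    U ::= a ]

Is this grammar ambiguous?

(U is unreachable from R0, so its rules don't affect L(R0).) L(R0) is { openⁿ atom closeⁿ : n ≥ 0 }. The bracket depth fixes n, and the derivation is forced at every step.

Unambiguous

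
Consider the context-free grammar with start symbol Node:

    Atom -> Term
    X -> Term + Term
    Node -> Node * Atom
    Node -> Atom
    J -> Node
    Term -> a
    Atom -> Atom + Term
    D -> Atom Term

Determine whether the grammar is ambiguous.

Unambiguous

(J, X, D are unreachable from Node, so their rules don't affect L(Node).) Node → Node * Atom | Atom  ;  Atom → Atom + Term | Term  — a left-associative chain with Term at the bottom. Each string factors uniquely by precedence.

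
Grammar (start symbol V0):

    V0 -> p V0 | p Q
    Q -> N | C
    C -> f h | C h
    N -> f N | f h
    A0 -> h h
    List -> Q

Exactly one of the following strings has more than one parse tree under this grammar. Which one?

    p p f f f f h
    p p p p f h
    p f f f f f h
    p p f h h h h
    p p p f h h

p p f f f f h: 1 tree
p p p p f h: 2 trees
p f f f f f h: 1 tree
p p f h h h h: 1 tree
p p p f h h: 1 tree

p p p p f h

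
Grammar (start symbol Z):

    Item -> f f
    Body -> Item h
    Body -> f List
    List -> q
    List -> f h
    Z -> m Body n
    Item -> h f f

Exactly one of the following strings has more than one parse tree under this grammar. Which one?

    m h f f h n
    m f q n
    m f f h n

m h f f h n: 1 tree
m f q n: 1 tree
m f f h n: 2 trees

m f f h n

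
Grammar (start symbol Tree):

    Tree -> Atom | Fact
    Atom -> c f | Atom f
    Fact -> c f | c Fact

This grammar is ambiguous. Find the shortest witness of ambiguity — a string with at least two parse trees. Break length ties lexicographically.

length 2: c f has 2 parse trees

Two derivations of c f:
  Tree ⇒ Atom ⇒ c f
  Tree ⇒ Fact ⇒ c f

c f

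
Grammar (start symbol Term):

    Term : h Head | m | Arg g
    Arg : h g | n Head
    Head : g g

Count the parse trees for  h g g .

Parse trees for h g g:
  [Term h [Head g g]]
  [Term [Arg h g] g]

2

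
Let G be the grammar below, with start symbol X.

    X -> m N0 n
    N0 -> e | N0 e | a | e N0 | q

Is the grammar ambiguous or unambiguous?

Ambiguous

Witness: m e e n

Derivation 1: X ⇒ m N0 n ⇒ m N0 e n ⇒ m e e n
Derivation 2: X ⇒ m N0 n ⇒ m e N0 n ⇒ m e e n

Two distinct leftmost derivations for the same string.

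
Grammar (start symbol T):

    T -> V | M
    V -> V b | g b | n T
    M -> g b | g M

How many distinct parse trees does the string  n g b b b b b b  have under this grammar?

Parse trees for n g b b b b b b:
  [T [V [V [V [V [V [V n [T [V g b]]] b] b] b] b] b]]
  [T [V [V [V [V [V [V n [T [M g b]]] b] b] b] b] b]]
  [T [V [V [V [V [V n [T [V [V g b] b]]] b] b] b] b]]
  [T [V [V [V [V n [T [V [V [V g b] b] b]]] b] b] b]]
  [T [V [V [V n [T [V [V [V [V g b] b] b] b]]] b] b]]
  [T [V [V n [T [V [V [V [V [V g b] b] b] b] b]]] b]]
  [T [V n [T [V [V [V [V [V [V g b] b] b] b] b] b]]]]

7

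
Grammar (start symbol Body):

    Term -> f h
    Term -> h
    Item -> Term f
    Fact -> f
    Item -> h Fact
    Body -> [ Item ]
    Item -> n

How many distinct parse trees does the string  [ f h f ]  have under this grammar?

1

Parse trees for [ f h f ]:
  [Body [ [Item [Term f h] f] ]]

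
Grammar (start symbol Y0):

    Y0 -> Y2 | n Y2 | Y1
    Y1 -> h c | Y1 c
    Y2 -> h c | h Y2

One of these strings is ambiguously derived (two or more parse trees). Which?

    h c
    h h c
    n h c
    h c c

h c

h c: 2 trees
h h c: 1 tree
n h c: 1 tree
h c c: 1 tree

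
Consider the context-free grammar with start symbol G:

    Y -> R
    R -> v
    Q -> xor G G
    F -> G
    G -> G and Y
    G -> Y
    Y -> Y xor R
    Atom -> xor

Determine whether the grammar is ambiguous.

Unambiguous

(Q, Atom, F are unreachable from G, so their rules don't affect L(G).) This is a standard precedence ladder (G over Y over R), with each level left-recursive on its own operator ('and' at G, 'xor' at Y). That structure is LR(1), hence unambiguous.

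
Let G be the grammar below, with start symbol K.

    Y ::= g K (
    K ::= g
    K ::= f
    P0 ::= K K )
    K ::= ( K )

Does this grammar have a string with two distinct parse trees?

Unambiguous

(P0, Y are unreachable from K, so their rules don't affect L(K).) L(K) is { openⁿ atom closeⁿ : n ≥ 0 }. The bracket depth fixes n, and the derivation is forced at every step.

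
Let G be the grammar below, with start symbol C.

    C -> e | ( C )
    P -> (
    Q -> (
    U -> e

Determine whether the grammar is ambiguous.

Unambiguous

Only C is reachable from C; ignoring the rest: Each string is a nest of matched brackets around a single atom. An opening bracket forces the recursive rule; an atom forces the base rule.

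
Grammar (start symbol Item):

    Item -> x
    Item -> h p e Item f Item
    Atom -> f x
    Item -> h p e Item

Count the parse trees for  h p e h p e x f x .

Parse trees for h p e h p e x f x:
  [Item h p e [Item h p e [Item x]] f [Item x]]
  [Item h p e [Item h p e [Item x] f [Item x]]]

2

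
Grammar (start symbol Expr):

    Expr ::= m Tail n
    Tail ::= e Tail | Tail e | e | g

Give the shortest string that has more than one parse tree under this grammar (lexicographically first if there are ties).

m e e n

length 3: no string has ≥2 trees
length 4: m e e n has 2 parse trees

Two derivations of m e e n:
  Expr ⇒ m Tail n ⇒ m e Tail n ⇒ m e e n
  Expr ⇒ m Tail n ⇒ m Tail e n ⇒ m e e n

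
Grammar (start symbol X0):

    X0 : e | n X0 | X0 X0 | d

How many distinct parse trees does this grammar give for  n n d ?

Parse trees for n n d:
  [X0 n [X0 n [X0 d]]]

1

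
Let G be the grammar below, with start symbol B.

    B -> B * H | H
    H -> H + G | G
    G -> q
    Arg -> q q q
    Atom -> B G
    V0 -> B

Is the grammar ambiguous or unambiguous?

(Arg, Atom, V0 are unreachable from B, so their rules don't affect L(B).) The grammar is stratified — B handles '*' (left-recursive), H handles '+', G atoms. Each operator has a fixed associativity and precedence level, so every string has one parse.

Unambiguous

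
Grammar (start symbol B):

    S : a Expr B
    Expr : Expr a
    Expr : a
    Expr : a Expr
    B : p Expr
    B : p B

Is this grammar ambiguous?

Witness: p a a

Derivation 1: B ⇒ p Expr ⇒ p Expr a ⇒ p a a
Derivation 2: B ⇒ p Expr ⇒ p a Expr ⇒ p a a

Two distinct leftmost derivations for the same string.

Ambiguous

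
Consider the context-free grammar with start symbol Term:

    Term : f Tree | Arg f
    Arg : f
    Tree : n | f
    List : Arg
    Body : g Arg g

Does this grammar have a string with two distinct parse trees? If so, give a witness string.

Witness: f f

Derivation 1: Term ⇒ f Tree ⇒ f f
Derivation 2: Term ⇒ Arg f ⇒ f f

Two distinct leftmost derivations for the same string.

Ambiguous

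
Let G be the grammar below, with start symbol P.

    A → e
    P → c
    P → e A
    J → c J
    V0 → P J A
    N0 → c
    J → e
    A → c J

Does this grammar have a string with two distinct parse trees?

Unambiguous

(N0, V0 are unreachable from P, so their rules don't affect L(P).) Restricted to the reachable nonterminals, every rule has the form A → t or A → t B, and no two rules for the same A share a first terminal. The grammar encodes a DFA — one run per string.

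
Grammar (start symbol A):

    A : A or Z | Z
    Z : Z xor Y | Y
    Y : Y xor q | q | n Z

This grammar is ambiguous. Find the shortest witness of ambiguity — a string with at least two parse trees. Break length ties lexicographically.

q xor q

length 1: no string has ≥2 trees
length 2: no string has ≥2 trees
length 3: q xor q has 2 parse trees

Two derivations of q xor q:
  A ⇒ Z ⇒ Z xor Y ⇒ Y xor Y ⇒ q xor Y ⇒ q xor q
  A ⇒ Z ⇒ Y ⇒ Y xor q ⇒ q xor q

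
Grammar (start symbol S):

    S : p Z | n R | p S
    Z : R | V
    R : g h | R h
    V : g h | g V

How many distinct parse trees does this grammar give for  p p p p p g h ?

Parse trees for p p p p p g h:
  [S p [S p [S p [S p [S p [Z [R g h]]]]]]]
  [S p [S p [S p [S p [S p [Z [V g h]]]]]]]

2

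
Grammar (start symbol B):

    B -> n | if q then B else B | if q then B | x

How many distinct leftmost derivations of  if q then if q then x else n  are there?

2

Parse trees for if q then if q then x else n:
  [B if q then [B if q then [B x]] else [B n]]
  [B if q then [B if q then [B x] else [B n]]]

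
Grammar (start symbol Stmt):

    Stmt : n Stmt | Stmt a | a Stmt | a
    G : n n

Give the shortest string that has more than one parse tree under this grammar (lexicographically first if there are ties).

a a

length 1: no string has ≥2 trees
length 2: a a has 2 parse trees

Two derivations of a a:
  Stmt ⇒ Stmt a ⇒ a a
  Stmt ⇒ a Stmt ⇒ a a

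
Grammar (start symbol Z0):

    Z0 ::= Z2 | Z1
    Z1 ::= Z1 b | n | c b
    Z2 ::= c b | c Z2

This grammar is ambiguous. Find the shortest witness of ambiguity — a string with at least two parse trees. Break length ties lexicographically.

c b

length 1: no string has ≥2 trees
length 2: c b has 2 parse trees

Two derivations of c b:
  Z0 ⇒ Z2 ⇒ c b
  Z0 ⇒ Z1 ⇒ c b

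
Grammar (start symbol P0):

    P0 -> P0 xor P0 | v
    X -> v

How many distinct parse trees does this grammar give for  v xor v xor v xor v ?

Parse trees for v xor v xor v xor v:
  [P0 [P0 v] xor [P0 [P0 v] xor [P0 [P0 v] xor [P0 v]]]]
  [P0 [P0 v] xor [P0 [P0 [P0 v] xor [P0 v]] xor [P0 v]]]
  [P0 [P0 [P0 v] xor [P0 v]] xor [P0 [P0 v] xor [P0 v]]]
  [P0 [P0 [P0 v] xor [P0 [P0 v] xor [P0 v]]] xor [P0 v]]
  [P0 [P0 [P0 [P0 v] xor [P0 v]] xor [P0 v]] xor [P0 v]]

5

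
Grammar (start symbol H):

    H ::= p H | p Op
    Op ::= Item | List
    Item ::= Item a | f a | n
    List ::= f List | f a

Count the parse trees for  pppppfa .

2

Parse trees for pppppfa:
  [H p [H p [H p [H p [H p [Op [Item f a]]]]]]]
  [H p [H p [H p [H p [H p [Op [List f a]]]]]]]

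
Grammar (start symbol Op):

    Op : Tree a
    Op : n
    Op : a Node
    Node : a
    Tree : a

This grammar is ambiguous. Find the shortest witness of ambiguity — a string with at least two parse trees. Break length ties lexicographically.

a a

length 1: no string has ≥2 trees
length 2: a a has 2 parse trees

Two derivations of a a:
  Op ⇒ Tree a ⇒ a a
  Op ⇒ a Node ⇒ a a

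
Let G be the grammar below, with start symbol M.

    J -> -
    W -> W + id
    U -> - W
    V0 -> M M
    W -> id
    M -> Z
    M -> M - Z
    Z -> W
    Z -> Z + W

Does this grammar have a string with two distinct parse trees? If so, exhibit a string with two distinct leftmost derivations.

Witness: id + id

Derivation 1: M ⇒ Z ⇒ W ⇒ W + id ⇒ id + id
Derivation 2: M ⇒ Z ⇒ Z + W ⇒ W + W ⇒ id + W ⇒ id + id

Two distinct leftmost derivations for the same string.

Ambiguous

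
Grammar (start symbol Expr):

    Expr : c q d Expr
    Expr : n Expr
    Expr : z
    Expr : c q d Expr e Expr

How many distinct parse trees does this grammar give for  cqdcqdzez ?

2

Parse trees for cqdcqdzez:
  [Expr c q d [Expr c q d [Expr z] e [Expr z]]]
  [Expr c q d [Expr c q d [Expr z]] e [Expr z]]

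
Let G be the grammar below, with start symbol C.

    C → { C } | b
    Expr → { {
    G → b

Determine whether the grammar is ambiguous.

Unambiguous

(Expr, G are unreachable from C, so their rules don't affect L(C).) Each string is a nest of matched brackets around a single atom. An opening bracket forces the recursive rule; an atom forces the base rule.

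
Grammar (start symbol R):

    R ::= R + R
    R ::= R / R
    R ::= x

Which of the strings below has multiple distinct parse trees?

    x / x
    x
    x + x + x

x + x + x

x / x: 1 tree
x: 1 tree
x + x + x: 2 trees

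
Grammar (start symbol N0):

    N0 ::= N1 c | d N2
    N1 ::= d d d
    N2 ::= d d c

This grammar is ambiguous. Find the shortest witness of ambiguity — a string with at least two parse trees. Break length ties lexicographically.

d d d c

length 4: d d d c has 2 parse trees

Two derivations of d d d c:
  N0 ⇒ N1 c ⇒ d d d c
  N0 ⇒ d N2 ⇒ d d d c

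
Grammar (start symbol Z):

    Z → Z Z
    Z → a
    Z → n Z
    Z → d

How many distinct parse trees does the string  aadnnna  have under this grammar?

Parse trees for aadnnna:
  [Z [Z a] [Z [Z a] [Z [Z d] [Z n [Z n [Z n [Z a]]]]]]]
  [Z [Z a] [Z [Z [Z a] [Z d]] [Z n [Z n [Z n [Z a]]]]]]
  [Z [Z [Z a] [Z a]] [Z [Z d] [Z n [Z n [Z n [Z a]]]]]]
  [Z [Z [Z a] [Z [Z a] [Z d]]] [Z n [Z n [Z n [Z a]]]]]
  [Z [Z [Z [Z a] [Z a]] [Z d]] [Z n [Z n [Z n [Z a]]]]]

5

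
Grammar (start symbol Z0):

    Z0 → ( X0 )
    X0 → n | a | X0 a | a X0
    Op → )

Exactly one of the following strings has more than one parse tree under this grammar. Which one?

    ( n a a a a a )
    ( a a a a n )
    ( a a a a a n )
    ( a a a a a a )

( a a a a a a )

( n a a a a a ): 1 tree
( a a a a n ): 1 tree
( a a a a a n ): 1 tree
( a a a a a a ): 32 trees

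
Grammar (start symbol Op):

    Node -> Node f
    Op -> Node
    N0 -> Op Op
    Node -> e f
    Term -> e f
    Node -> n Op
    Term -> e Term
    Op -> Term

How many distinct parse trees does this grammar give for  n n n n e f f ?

9

Parse trees for n n n n e f f (showing first 6 of 9):
  [Op [Node [Node n [Op [Node n [Op [Node n [Op [Node n [Op [Node e f]]]]]]]]] f]]
  [Op [Node [Node n [Op [Node n [Op [Node n [Op [Node n [Op [Term e f]]]]]]]]] f]]
  [Op [Node n [Op [Node [Node n [Op [Node n [Op [Node n [Op [Node e f]]]]]]] f]]]]
  [Op [Node n [Op [Node [Node n [Op [Node n [Op [Node n [Op [Term e f]]]]]]] f]]]]
  [Op [Node n [Op [Node n [Op [Node [Node n [Op [Node n [Op [Node e f]]]]] f]]]]]]
  [Op [Node n [Op [Node n [Op [Node [Node n [Op [Node n [Op [Term e f]]]]] f]]]]]]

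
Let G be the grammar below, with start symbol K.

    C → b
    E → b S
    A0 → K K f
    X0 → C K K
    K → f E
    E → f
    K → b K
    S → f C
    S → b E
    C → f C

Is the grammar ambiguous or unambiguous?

Unambiguous

Only K, E, S, C are reachable from K; ignoring the rest: The reachable rules are right-linear with at most one rule per (nonterminal, next-terminal) pair. Each input token forces the next rule, so parsing is deterministic.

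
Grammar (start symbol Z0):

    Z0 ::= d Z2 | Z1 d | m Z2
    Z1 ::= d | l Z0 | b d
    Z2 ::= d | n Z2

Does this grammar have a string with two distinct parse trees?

Ambiguous

Witness: d d

Derivation 1: Z0 ⇒ d Z2 ⇒ d d
Derivation 2: Z0 ⇒ Z1 d ⇒ d d

Two distinct leftmost derivations for the same string.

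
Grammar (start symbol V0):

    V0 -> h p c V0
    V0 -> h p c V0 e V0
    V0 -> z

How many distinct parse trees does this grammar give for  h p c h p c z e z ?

2

Parse trees for h p c h p c z e z:
  [V0 h p c [V0 h p c [V0 z] e [V0 z]]]
  [V0 h p c [V0 h p c [V0 z]] e [V0 z]]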